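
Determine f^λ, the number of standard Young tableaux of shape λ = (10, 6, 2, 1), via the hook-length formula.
# SYT of shape (10, 6, 2, 1) = 3391500

Hook-length formula: f^λ = n! / Π hook(c), product over all cells c of the Young diagram. For λ = (10, 6, 2, 1), n = 19 boxes. Hook lengths by row (left-to-right, top-to-bottom): [13, 11, 9, 8, 7, 6, 4, 3, 2, 1]; [8, 6, 4, 3, 2, 1]; [3, 1]; [1]. Product of hooks = 35867639808. So f^λ = 19! / 35867639808 = 121645100408832000 / 35867639808 = 3391500.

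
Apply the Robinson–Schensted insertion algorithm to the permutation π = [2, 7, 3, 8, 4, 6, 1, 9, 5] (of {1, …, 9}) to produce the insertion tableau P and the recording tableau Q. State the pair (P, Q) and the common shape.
P = [1, 3, 4, 5, 9] / [2, 6] / [7, 8];  Q = [1, 2, 4, 6, 8] / [3, 5] / [7, 9];  common shape = (5, 2, 2)

Row-insert the values π_1, π_2, … into P one at a time, bumping the leftmost entry strictly greater than the inserted value down to the next row. The recording tableau Q records, in position (i, j), the step at which that cell was added to P.
  Insert 2 (step 1): P = [2];  Q = [1]
  Insert 7 (step 2): P = [2, 7];  Q = [1, 2]
  Insert 3 (step 3): P = [2, 3] / [7];  Q = [1, 2] / [3]
  Insert 8 (step 4): P = [2, 3, 8] / [7];  Q = [1, 2, 4] / [3]
  Insert 4 (step 5): P = [2, 3, 4] / [7, 8];  Q = [1, 2, 4] / [3, 5]
  Insert 6 (step 6): P = [2, 3, 4, 6] / [7, 8];  Q = [1, 2, 4, 6] / [3, 5]
  Insert 1 (step 7): P = [1, 3, 4, 6] / [2, 8] / [7];  Q = [1, 2, 4, 6] / [3, 5] / [7]
  Insert 9 (step 8): P = [1, 3, 4, 6, 9] / [2, 8] / [7];  Q = [1, 2, 4, 6, 8] / [3, 5] / [7]
  Insert 5 (step 9): P = [1, 3, 4, 5, 9] / [2, 6] / [7, 8];  Q = [1, 2, 4, 6, 8] / [3, 5] / [7, 9]
Final shape: (5, 2, 2).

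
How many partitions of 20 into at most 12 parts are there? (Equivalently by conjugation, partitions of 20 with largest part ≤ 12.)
p(20, parts ≤ 12) = 582

Use the recurrence p(n, m) = p(n, m−1) + p(n−m, m): either the largest part is < m (count p(n, m−1)) or the largest part is exactly m (remove one copy of m, count p(n−m, m)). With p(0, ·) = 1 this gives p(20, parts ≤ 12) = 582. (By conjugating Young diagrams, this also counts partitions of 20 into at most 12 parts.)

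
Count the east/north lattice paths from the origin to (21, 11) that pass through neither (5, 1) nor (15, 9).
Number of paths = 67895302

Inclusion–exclusion. Total paths: C(32, 21) = 129024480. Through P₁: C(6, 5)·C(26, 16) = 31870410. Through P₂: C(24, 15)·C(8, 6) = 36610112. Since P₁ is strictly southwest of P₂, a monotone path through both must visit P₁ then P₂; paths through both = C(6, 5)·C(18, 10)·C(8, 6) = 7351344. Avoid both = 129024480 − 31870410 − 36610112 + 7351344 = 67895302.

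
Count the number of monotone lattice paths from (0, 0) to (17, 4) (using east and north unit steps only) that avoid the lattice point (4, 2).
Number of paths = 4410

Total paths from (0, 0) to (17, 4): C(21, 17) = 5985. Paths through (4, 2): (paths (0, 0) → (4, 2)) × (paths (4, 2) → (17, 4)) = C(6, 4) · C(15, 13) = 15 · 105 = 1575. Avoidance count = 5985 − 1575 = 4410.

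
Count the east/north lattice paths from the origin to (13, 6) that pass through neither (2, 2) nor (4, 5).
Number of paths = 18282

Inclusion–exclusion. Total paths: C(19, 13) = 27132. Through P₁: C(4, 2)·C(15, 11) = 8190. Through P₂: C(9, 4)·C(10, 9) = 1260. Since P₁ is strictly southwest of P₂, a monotone path through both must visit P₁ then P₂; paths through both = C(4, 2)·C(5, 2)·C(10, 9) = 600. Avoid both = 27132 − 8190 − 1260 + 600 = 18282.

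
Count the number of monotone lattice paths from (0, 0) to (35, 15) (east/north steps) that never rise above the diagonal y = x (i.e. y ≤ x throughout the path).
Number of paths = 1312983918820

By the reflection principle (André's argument), the number of monotone paths to (35, 15) with n ≤ m that never go above y = x is C(50, 35) − C(50, 36) = 2250829575120 − 937845656300 = 1312983918820.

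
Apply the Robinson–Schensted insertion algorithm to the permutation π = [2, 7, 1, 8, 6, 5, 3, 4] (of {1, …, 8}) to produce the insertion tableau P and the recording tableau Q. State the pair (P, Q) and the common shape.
P = [1, 3, 4] / [2, 5, 8] / [6] / [7];  Q = [1, 2, 4] / [3, 5, 8] / [6] / [7];  common shape = (3, 3, 1, 1)

Row-insert the values π_1, π_2, … into P one at a time, bumping the leftmost entry strictly greater than the inserted value down to the next row. The recording tableau Q records, in position (i, j), the step at which that cell was added to P.
  Insert 2 (step 1): P = [2];  Q = [1]
  Insert 7 (step 2): P = [2, 7];  Q = [1, 2]
  Insert 1 (step 3): P = [1, 7] / [2];  Q = [1, 2] / [3]
  Insert 8 (step 4): P = [1, 7, 8] / [2];  Q = [1, 2, 4] / [3]
  Insert 6 (step 5): P = [1, 6, 8] / [2, 7];  Q = [1, 2, 4] / [3, 5]
  Insert 5 (step 6): P = [1, 5, 8] / [2, 6] / [7];  Q = [1, 2, 4] / [3, 5] / [6]
  Insert 3 (step 7): P = [1, 3, 8] / [2, 5] / [6] / [7];  Q = [1, 2, 4] / [3, 5] / [6] / [7]
  Insert 4 (step 8): P = [1, 3, 4] / [2, 5, 8] / [6] / [7];  Q = [1, 2, 4] / [3, 5, 8] / [6] / [7]
Final shape: (3, 3, 1, 1).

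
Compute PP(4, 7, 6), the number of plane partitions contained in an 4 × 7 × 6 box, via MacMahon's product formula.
PP(4, 7, 6) = 12544848030

Evaluate the triple product over i = 1..4, j = 1..7, k = 1..6. The factors are (2/1) · (3/2) · (4/3) · (5/4) · (6/5) · (7/6) · (3/2) · (4/3) · … (168 factors total). The numerators and denominators telescope so the product is an integer; carrying out the multiplication exactly gives PP(4, 7, 6) = 12544848030.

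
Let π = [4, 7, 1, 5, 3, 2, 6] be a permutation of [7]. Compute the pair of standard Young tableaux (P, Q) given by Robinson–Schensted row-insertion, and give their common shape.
P = [1, 2, 6] / [3, 5] / [4] / [7];  Q = [1, 2, 7] / [3, 4] / [5] / [6];  common shape = (3, 2, 1, 1)

Row-insert the values π_1, π_2, … into P one at a time, bumping the leftmost entry strictly greater than the inserted value down to the next row. The recording tableau Q records, in position (i, j), the step at which that cell was added to P.
  Insert 4 (step 1): P = [4];  Q = [1]
  Insert 7 (step 2): P = [4, 7];  Q = [1, 2]
  Insert 1 (step 3): P = [1, 7] / [4];  Q = [1, 2] / [3]
  Insert 5 (step 4): P = [1, 5] / [4, 7];  Q = [1, 2] / [3, 4]
  Insert 3 (step 5): P = [1, 3] / [4, 5] / [7];  Q = [1, 2] / [3, 4] / [5]
  Insert 2 (step 6): P = [1, 2] / [3, 5] / [4] / [7];  Q = [1, 2] / [3, 4] / [5] / [6]
  Insert 6 (step 7): P = [1, 2, 6] / [3, 5] / [4] / [7];  Q = [1, 2, 7] / [3, 4] / [5] / [6]
Final shape: (3, 2, 1, 1).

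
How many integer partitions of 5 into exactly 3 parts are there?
p(5, 3 parts) = 2

Partitions of n into exactly k parts ↔ partitions of n − k into at most k parts (subtract 1 from each part). For n = 5, k = 3, the partitions are: 3+1+1, 2+2+1. Count = 2.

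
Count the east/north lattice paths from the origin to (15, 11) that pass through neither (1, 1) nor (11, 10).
Number of paths = 2963848

Inclusion–exclusion. Total paths: C(26, 15) = 7726160. Through P₁: C(2, 1)·C(24, 14) = 3922512. Through P₂: C(21, 11)·C(5, 4) = 1763580. Since P₁ is strictly southwest of P₂, a monotone path through both must visit P₁ then P₂; paths through both = C(2, 1)·C(19, 10)·C(5, 4) = 923780. Avoid both = 7726160 − 3922512 − 1763580 + 923780 = 2963848.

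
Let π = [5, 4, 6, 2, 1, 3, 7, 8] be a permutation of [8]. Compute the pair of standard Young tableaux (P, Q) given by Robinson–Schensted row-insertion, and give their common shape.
P = [1, 3, 7, 8] / [2, 6] / [4] / [5];  Q = [1, 3, 7, 8] / [2, 6] / [4] / [5];  common shape = (4, 2, 1, 1)

Row-insert the values π_1, π_2, … into P one at a time, bumping the leftmost entry strictly greater than the inserted value down to the next row. The recording tableau Q records, in position (i, j), the step at which that cell was added to P.
  Insert 5 (step 1): P = [5];  Q = [1]
  Insert 4 (step 2): P = [4] / [5];  Q = [1] / [2]
  Insert 6 (step 3): P = [4, 6] / [5];  Q = [1, 3] / [2]
  Insert 2 (step 4): P = [2, 6] / [4] / [5];  Q = [1, 3] / [2] / [4]
  Insert 1 (step 5): P = [1, 6] / [2] / [4] / [5];  Q = [1, 3] / [2] / [4] / [5]
  Insert 3 (step 6): P = [1, 3] / [2, 6] / [4] / [5];  Q = [1, 3] / [2, 6] / [4] / [5]
  Insert 7 (step 7): P = [1, 3, 7] / [2, 6] / [4] / [5];  Q = [1, 3, 7] / [2, 6] / [4] / [5]
  Insert 8 (step 8): P = [1, 3, 7, 8] / [2, 6] / [4] / [5];  Q = [1, 3, 7, 8] / [2, 6] / [4] / [5]
Final shape: (4, 2, 1, 1).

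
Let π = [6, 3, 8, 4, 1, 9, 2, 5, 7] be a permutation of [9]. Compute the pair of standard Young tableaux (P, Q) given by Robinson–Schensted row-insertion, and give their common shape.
P = [1, 2, 5, 7] / [3, 4, 9] / [6, 8];  Q = [1, 3, 6, 9] / [2, 4, 8] / [5, 7];  common shape = (4, 3, 2)

Row-insert the values π_1, π_2, … into P one at a time, bumping the leftmost entry strictly greater than the inserted value down to the next row. The recording tableau Q records, in position (i, j), the step at which that cell was added to P.
  Insert 6 (step 1): P = [6];  Q = [1]
  Insert 3 (step 2): P = [3] / [6];  Q = [1] / [2]
  Insert 8 (step 3): P = [3, 8] / [6];  Q = [1, 3] / [2]
  Insert 4 (step 4): P = [3, 4] / [6, 8];  Q = [1, 3] / [2, 4]
  Insert 1 (step 5): P = [1, 4] / [3, 8] / [6];  Q = [1, 3] / [2, 4] / [5]
  Insert 9 (step 6): P = [1, 4, 9] / [3, 8] / [6];  Q = [1, 3, 6] / [2, 4] / [5]
  Insert 2 (step 7): P = [1, 2, 9] / [3, 4] / [6, 8];  Q = [1, 3, 6] / [2, 4] / [5, 7]
  Insert 5 (step 8): P = [1, 2, 5] / [3, 4, 9] / [6, 8];  Q = [1, 3, 6] / [2, 4, 8] / [5, 7]
  Insert 7 (step 9): P = [1, 2, 5, 7] / [3, 4, 9] / [6, 8];  Q = [1, 3, 6, 9] / [2, 4, 8] / [5, 7]
Final shape: (4, 3, 2).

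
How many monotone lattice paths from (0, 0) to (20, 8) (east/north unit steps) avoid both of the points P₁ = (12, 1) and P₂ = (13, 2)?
Number of paths = 2888886

Inclusion–exclusion. Total paths: C(28, 20) = 3108105. Through P₁: C(13, 12)·C(15, 8) = 83655. Through P₂: C(15, 13)·C(13, 7) = 180180. Since P₁ is strictly southwest of P₂, a monotone path through both must visit P₁ then P₂; paths through both = C(13, 12)·C(2, 1)·C(13, 7) = 44616. Avoid both = 3108105 − 83655 − 180180 + 44616 = 2888886.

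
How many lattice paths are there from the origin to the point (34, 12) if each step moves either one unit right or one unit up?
Number of paths = 38910617655

A monotone lattice path from (0, 0) to (34, 12) consists of 34 east steps and 12 north steps in some order, so it is determined by which 34 of the 46 steps are east. The count is C(46, 34) = 38910617655.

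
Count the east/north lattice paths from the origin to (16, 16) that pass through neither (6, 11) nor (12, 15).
Number of paths = 489990762

Inclusion–exclusion. Total paths: C(32, 16) = 601080390. Through P₁: C(17, 6)·C(15, 10) = 37165128. Through P₂: C(27, 12)·C(5, 4) = 86919300. Since P₁ is strictly southwest of P₂, a monotone path through both must visit P₁ then P₂; paths through both = C(17, 6)·C(10, 6)·C(5, 4) = 12994800. Avoid both = 601080390 − 37165128 − 86919300 + 12994800 = 489990762.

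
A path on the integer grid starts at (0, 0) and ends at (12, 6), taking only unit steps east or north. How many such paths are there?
Number of paths = 18564

A monotone lattice path from (0, 0) to (12, 6) consists of 12 east steps and 6 north steps in some order, so it is determined by which 12 of the 18 steps are east. The count is C(18, 12) = 18564.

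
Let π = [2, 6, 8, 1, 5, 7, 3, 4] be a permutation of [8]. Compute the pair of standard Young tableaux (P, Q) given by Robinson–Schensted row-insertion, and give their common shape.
P = [1, 3, 4] / [2, 5, 7] / [6, 8];  Q = [1, 2, 3] / [4, 5, 6] / [7, 8];  common shape = (3, 3, 2)

Row-insert the values π_1, π_2, … into P one at a time, bumping the leftmost entry strictly greater than the inserted value down to the next row. The recording tableau Q records, in position (i, j), the step at which that cell was added to P.
  Insert 2 (step 1): P = [2];  Q = [1]
  Insert 6 (step 2): P = [2, 6];  Q = [1, 2]
  Insert 8 (step 3): P = [2, 6, 8];  Q = [1, 2, 3]
  Insert 1 (step 4): P = [1, 6, 8] / [2];  Q = [1, 2, 3] / [4]
  Insert 5 (step 5): P = [1, 5, 8] / [2, 6];  Q = [1, 2, 3] / [4, 5]
  Insert 7 (step 6): P = [1, 5, 7] / [2, 6, 8];  Q = [1, 2, 3] / [4, 5, 6]
  Insert 3 (step 7): P = [1, 3, 7] / [2, 5, 8] / [6];  Q = [1, 2, 3] / [4, 5, 6] / [7]
  Insert 4 (step 8): P = [1, 3, 4] / [2, 5, 7] / [6, 8];  Q = [1, 2, 3] / [4, 5, 6] / [7, 8]
Final shape: (3, 3, 2).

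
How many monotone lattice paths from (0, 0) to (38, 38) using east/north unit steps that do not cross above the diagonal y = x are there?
C_38 = 176733862787006701400

These NE paths below the diagonal are counted by the Catalan number C_n = (1/(n + 1)) · C(2n, n). For n = 38: C_38 = (1/39) · C(76, 38) = 6892620648693261354600/39 = 176733862787006701400.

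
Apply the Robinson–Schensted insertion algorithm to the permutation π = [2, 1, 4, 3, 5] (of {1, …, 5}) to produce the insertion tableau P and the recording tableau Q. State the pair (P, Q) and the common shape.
P = [1, 3, 5] / [2, 4];  Q = [1, 3, 5] / [2, 4];  common shape = (3, 2)

Row-insert the values π_1, π_2, … into P one at a time, bumping the leftmost entry strictly greater than the inserted value down to the next row. The recording tableau Q records, in position (i, j), the step at which that cell was added to P.
  Insert 2 (step 1): P = [2];  Q = [1]
  Insert 1 (step 2): P = [1] / [2];  Q = [1] / [2]
  Insert 4 (step 3): P = [1, 4] / [2];  Q = [1, 3] / [2]
  Insert 3 (step 4): P = [1, 3] / [2, 4];  Q = [1, 3] / [2, 4]
  Insert 5 (step 5): P = [1, 3, 5] / [2, 4];  Q = [1, 3, 5] / [2, 4]
Final shape: (3, 2).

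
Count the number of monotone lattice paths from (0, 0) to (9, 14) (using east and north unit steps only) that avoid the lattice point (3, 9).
Number of paths = 715550

Total paths from (0, 0) to (9, 14): C(23, 9) = 817190. Paths through (3, 9): (paths (0, 0) → (3, 9)) × (paths (3, 9) → (9, 14)) = C(12, 3) · C(11, 6) = 220 · 462 = 101640. Avoidance count = 817190 − 101640 = 715550.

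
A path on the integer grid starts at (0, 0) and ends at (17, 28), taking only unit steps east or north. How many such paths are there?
Number of paths = 1103068603890

A monotone lattice path from (0, 0) to (17, 28) consists of 17 east steps and 28 north steps in some order, so it is determined by which 17 of the 45 steps are east. The count is C(45, 17) = 1103068603890.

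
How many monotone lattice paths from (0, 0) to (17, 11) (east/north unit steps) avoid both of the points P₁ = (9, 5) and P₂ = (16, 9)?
Number of paths = 11315229

Inclusion–exclusion. Total paths: C(28, 17) = 21474180. Through P₁: C(14, 9)·C(14, 8) = 6012006. Through P₂: C(25, 16)·C(3, 1) = 6128925. Since P₁ is strictly southwest of P₂, a monotone path through both must visit P₁ then P₂; paths through both = C(14, 9)·C(11, 7)·C(3, 1) = 1981980. Avoid both = 21474180 − 6012006 − 6128925 + 1981980 = 11315229.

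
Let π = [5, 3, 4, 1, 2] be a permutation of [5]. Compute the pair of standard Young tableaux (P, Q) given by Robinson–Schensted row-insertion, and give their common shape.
P = [1, 2] / [3, 4] / [5];  Q = [1, 3] / [2, 5] / [4];  common shape = (2, 2, 1)

Row-insert the values π_1, π_2, … into P one at a time, bumping the leftmost entry strictly greater than the inserted value down to the next row. The recording tableau Q records, in position (i, j), the step at which that cell was added to P.
  Insert 5 (step 1): P = [5];  Q = [1]
  Insert 3 (step 2): P = [3] / [5];  Q = [1] / [2]
  Insert 4 (step 3): P = [3, 4] / [5];  Q = [1, 3] / [2]
  Insert 1 (step 4): P = [1, 4] / [3] / [5];  Q = [1, 3] / [2] / [4]
  Insert 2 (step 5): P = [1, 2] / [3, 4] / [5];  Q = [1, 3] / [2, 5] / [4]
Final shape: (2, 2, 1).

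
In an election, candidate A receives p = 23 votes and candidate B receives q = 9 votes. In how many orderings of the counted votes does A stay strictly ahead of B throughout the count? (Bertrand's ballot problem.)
Strict-lead orderings = 12271350

Total orderings of the 32 votes with 23 for A: C(32, 23) = 28048800. By the Bertrand ballot formula (Cycle Lemma / reflection principle), the number of orderings in which A is strictly ahead of B throughout is (p − q)/(p + q) · C(p + q, p) = (23 − 9)/(23 + 9) · 28048800 = 12271350.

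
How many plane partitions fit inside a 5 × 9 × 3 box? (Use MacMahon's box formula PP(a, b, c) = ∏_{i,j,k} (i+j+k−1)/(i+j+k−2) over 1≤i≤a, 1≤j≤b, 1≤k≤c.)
PP(5, 9, 3) = 208416208

Evaluate the triple product over i = 1..5, j = 1..9, k = 1..3. The factors are (2/1) · (3/2) · (4/3) · (3/2) · (4/3) · (5/4) · (4/3) · (5/4) · … (135 factors total). The numerators and denominators telescope so the product is an integer; carrying out the multiplication exactly gives PP(5, 9, 3) = 208416208.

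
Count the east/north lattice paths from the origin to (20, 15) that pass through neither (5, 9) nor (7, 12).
Number of paths = 3122300552

Inclusion–exclusion. Total paths: C(35, 20) = 3247943160. Through P₁: C(14, 5)·C(21, 15) = 108636528. Through P₂: C(19, 7)·C(16, 13) = 28217280. Since P₁ is strictly southwest of P₂, a monotone path through both must visit P₁ then P₂; paths through both = C(14, 5)·C(5, 2)·C(16, 13) = 11211200. Avoid both = 3247943160 − 108636528 − 28217280 + 11211200 = 3122300552.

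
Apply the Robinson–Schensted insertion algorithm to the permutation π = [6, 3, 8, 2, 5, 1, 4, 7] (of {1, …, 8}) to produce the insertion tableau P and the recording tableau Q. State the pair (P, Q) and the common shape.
P = [1, 4, 7] / [2, 5] / [3, 8] / [6];  Q = [1, 3, 8] / [2, 5] / [4, 7] / [6];  common shape = (3, 2, 2, 1)

Row-insert the values π_1, π_2, … into P one at a time, bumping the leftmost entry strictly greater than the inserted value down to the next row. The recording tableau Q records, in position (i, j), the step at which that cell was added to P.
  Insert 6 (step 1): P = [6];  Q = [1]
  Insert 3 (step 2): P = [3] / [6];  Q = [1] / [2]
  Insert 8 (step 3): P = [3, 8] / [6];  Q = [1, 3] / [2]
  Insert 2 (step 4): P = [2, 8] / [3] / [6];  Q = [1, 3] / [2] / [4]
  Insert 5 (step 5): P = [2, 5] / [3, 8] / [6];  Q = [1, 3] / [2, 5] / [4]
  Insert 1 (step 6): P = [1, 5] / [2, 8] / [3] / [6];  Q = [1, 3] / [2, 5] / [4] / [6]
  Insert 4 (step 7): P = [1, 4] / [2, 5] / [3, 8] / [6];  Q = [1, 3] / [2, 5] / [4, 7] / [6]
  Insert 7 (step 8): P = [1, 4, 7] / [2, 5] / [3, 8] / [6];  Q = [1, 3, 8] / [2, 5] / [4, 7] / [6]
Final shape: (3, 2, 2, 1).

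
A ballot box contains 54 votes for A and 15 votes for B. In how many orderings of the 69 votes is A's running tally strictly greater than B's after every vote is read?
Strict-lead orderings = 320409127397216

Total orderings of the 69 votes with 54 for A: C(69, 54) = 566877686933536. By the Bertrand ballot formula (Cycle Lemma / reflection principle), the number of orderings in which A is strictly ahead of B throughout is (p − q)/(p + q) · C(p + q, p) = (54 − 15)/(54 + 15) · 566877686933536 = 320409127397216.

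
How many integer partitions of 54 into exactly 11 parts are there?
p(54, 11 parts) = 31316

Partitions of n into exactly k parts are in bijection with partitions of n − k into at most k parts (subtract 1 from each part). So p(54, exactly 11) = p(43, parts ≤ 11). Computing via the recurrence p(m, j) = p(m, j−1) + p(m−j, j) gives 31316.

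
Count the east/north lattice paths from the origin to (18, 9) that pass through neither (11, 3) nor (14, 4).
Number of paths = 3860097

Inclusion–exclusion. Total paths: C(27, 18) = 4686825. Through P₁: C(14, 11)·C(13, 7) = 624624. Through P₂: C(18, 14)·C(9, 4) = 385560. Since P₁ is strictly southwest of P₂, a monotone path through both must visit P₁ then P₂; paths through both = C(14, 11)·C(4, 3)·C(9, 4) = 183456. Avoid both = 4686825 − 624624 − 385560 + 183456 = 3860097.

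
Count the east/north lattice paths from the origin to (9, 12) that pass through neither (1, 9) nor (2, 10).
Number of paths = 290624

Inclusion–exclusion. Total paths: C(21, 9) = 293930. Through P₁: C(10, 1)·C(11, 8) = 1650. Through P₂: C(12, 2)·C(9, 7) = 2376. Since P₁ is strictly southwest of P₂, a monotone path through both must visit P₁ then P₂; paths through both = C(10, 1)·C(2, 1)·C(9, 7) = 720. Avoid both = 293930 − 1650 − 2376 + 720 = 290624.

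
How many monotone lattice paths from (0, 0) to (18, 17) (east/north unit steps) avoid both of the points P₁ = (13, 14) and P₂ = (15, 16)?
Number of paths = 2693541270

Inclusion–exclusion. Total paths: C(35, 18) = 4537567650. Through P₁: C(27, 13)·C(8, 5) = 1123264800. Through P₂: C(31, 15)·C(4, 3) = 1202160780. Since P₁ is strictly southwest of P₂, a monotone path through both must visit P₁ then P₂; paths through both = C(27, 13)·C(4, 2)·C(4, 3) = 481399200. Avoid both = 4537567650 − 1123264800 − 1202160780 + 481399200 = 2693541270.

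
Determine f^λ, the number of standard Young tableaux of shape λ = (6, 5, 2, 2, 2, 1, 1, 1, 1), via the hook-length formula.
# SYT of shape (6, 5, 2, 2, 2, 1, 1, 1, 1) = 277134000

Hook-length formula: f^λ = n! / Π hook(c), product over all cells c of the Young diagram. For λ = (6, 5, 2, 2, 2, 1, 1, 1, 1), n = 21 boxes. Hook lengths by row (left-to-right, top-to-bottom): [14, 9, 5, 4, 3, 1]; [12, 7, 3, 2, 1]; [8, 3]; [7, 2]; [6, 1]; [4]; [3]; [2]; [1]. Product of hooks = 184354652160. So f^λ = 21! / 184354652160 = 51090942171709440000 / 184354652160 = 277134000.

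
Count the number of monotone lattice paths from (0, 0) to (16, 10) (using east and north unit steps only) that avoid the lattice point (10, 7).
Number of paths = 3678103

Total paths from (0, 0) to (16, 10): C(26, 16) = 5311735. Paths through (10, 7): (paths (0, 0) → (10, 7)) × (paths (10, 7) → (16, 10)) = C(17, 10) · C(9, 6) = 19448 · 84 = 1633632. Avoidance count = 5311735 − 1633632 = 3678103.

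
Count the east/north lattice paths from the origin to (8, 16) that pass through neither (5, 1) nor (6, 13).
Number of paths = 460035

Inclusion–exclusion. Total paths: C(24, 8) = 735471. Through P₁: C(6, 5)·C(18, 3) = 4896. Through P₂: C(19, 6)·C(5, 2) = 271320. Since P₁ is strictly southwest of P₂, a monotone path through both must visit P₁ then P₂; paths through both = C(6, 5)·C(13, 1)·C(5, 2) = 780. Avoid both = 735471 − 4896 − 271320 + 780 = 460035.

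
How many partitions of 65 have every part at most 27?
p(65, parts ≤ 27) = 1891902

Use the recurrence p(n, m) = p(n, m−1) + p(n−m, m): either the largest part is < m (count p(n, m−1)) or the largest part is exactly m (remove one copy of m, count p(n−m, m)). With p(0, ·) = 1 this gives p(65, parts ≤ 27) = 1891902. (By conjugating Young diagrams, this also counts partitions of 65 into at most 27 parts.)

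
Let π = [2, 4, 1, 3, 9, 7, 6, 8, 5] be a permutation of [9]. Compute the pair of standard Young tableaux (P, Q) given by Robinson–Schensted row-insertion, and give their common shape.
P = [1, 3, 5, 8] / [2, 4, 6] / [7] / [9];  Q = [1, 2, 5, 8] / [3, 4, 6] / [7] / [9];  common shape = (4, 3, 1, 1)

Row-insert the values π_1, π_2, … into P one at a time, bumping the leftmost entry strictly greater than the inserted value down to the next row. The recording tableau Q records, in position (i, j), the step at which that cell was added to P.
  Insert 2 (step 1): P = [2];  Q = [1]
  Insert 4 (step 2): P = [2, 4];  Q = [1, 2]
  Insert 1 (step 3): P = [1, 4] / [2];  Q = [1, 2] / [3]
  Insert 3 (step 4): P = [1, 3] / [2, 4];  Q = [1, 2] / [3, 4]
  Insert 9 (step 5): P = [1, 3, 9] / [2, 4];  Q = [1, 2, 5] / [3, 4]
  Insert 7 (step 6): P = [1, 3, 7] / [2, 4, 9];  Q = [1, 2, 5] / [3, 4, 6]
  Insert 6 (step 7): P = [1, 3, 6] / [2, 4, 7] / [9];  Q = [1, 2, 5] / [3, 4, 6] / [7]
  Insert 8 (step 8): P = [1, 3, 6, 8] / [2, 4, 7] / [9];  Q = [1, 2, 5, 8] / [3, 4, 6] / [7]
  Insert 5 (step 9): P = [1, 3, 5, 8] / [2, 4, 6] / [7] / [9];  Q = [1, 2, 5, 8] / [3, 4, 6] / [7] / [9]
Final shape: (4, 3, 1, 1).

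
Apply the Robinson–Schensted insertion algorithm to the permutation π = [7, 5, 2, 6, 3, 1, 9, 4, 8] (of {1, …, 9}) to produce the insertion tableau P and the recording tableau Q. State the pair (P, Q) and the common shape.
P = [1, 3, 4, 8] / [2, 6, 9] / [5] / [7];  Q = [1, 4, 7, 9] / [2, 5, 8] / [3] / [6];  common shape = (4, 3, 1, 1)

Row-insert the values π_1, π_2, … into P one at a time, bumping the leftmost entry strictly greater than the inserted value down to the next row. The recording tableau Q records, in position (i, j), the step at which that cell was added to P.
  Insert 7 (step 1): P = [7];  Q = [1]
  Insert 5 (step 2): P = [5] / [7];  Q = [1] / [2]
  Insert 2 (step 3): P = [2] / [5] / [7];  Q = [1] / [2] / [3]
  Insert 6 (step 4): P = [2, 6] / [5] / [7];  Q = [1, 4] / [2] / [3]
  Insert 3 (step 5): P = [2, 3] / [5, 6] / [7];  Q = [1, 4] / [2, 5] / [3]
  Insert 1 (step 6): P = [1, 3] / [2, 6] / [5] / [7];  Q = [1, 4] / [2, 5] / [3] / [6]
  Insert 9 (step 7): P = [1, 3, 9] / [2, 6] / [5] / [7];  Q = [1, 4, 7] / [2, 5] / [3] / [6]
  Insert 4 (step 8): P = [1, 3, 4] / [2, 6, 9] / [5] / [7];  Q = [1, 4, 7] / [2, 5, 8] / [3] / [6]
  Insert 8 (step 9): P = [1, 3, 4, 8] / [2, 6, 9] / [5] / [7];  Q = [1, 4, 7, 9] / [2, 5, 8] / [3] / [6]
Final shape: (4, 3, 1, 1).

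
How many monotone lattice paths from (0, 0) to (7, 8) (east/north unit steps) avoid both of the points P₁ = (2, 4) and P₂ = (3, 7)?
Number of paths = 4245

Inclusion–exclusion. Total paths: C(15, 7) = 6435. Through P₁: C(6, 2)·C(9, 5) = 1890. Through P₂: C(10, 3)·C(5, 4) = 600. Since P₁ is strictly southwest of P₂, a monotone path through both must visit P₁ then P₂; paths through both = C(6, 2)·C(4, 1)·C(5, 4) = 300. Avoid both = 6435 − 1890 − 600 + 300 = 4245.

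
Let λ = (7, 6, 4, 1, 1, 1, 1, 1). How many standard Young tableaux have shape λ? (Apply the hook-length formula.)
# SYT of shape (7, 6, 4, 1, 1, 1, 1, 1) = 1066965900

Hook-length formula: f^λ = n! / Π hook(c), product over all cells c of the Young diagram. For λ = (7, 6, 4, 1, 1, 1, 1, 1), n = 22 boxes. Hook lengths by row (left-to-right, top-to-bottom): [14, 8, 7, 6, 4, 3, 1]; [12, 6, 5, 4, 2, 1]; [9, 3, 2, 1]; [5]; [4]; [3]; [2]; [1]. Product of hooks = 1053455155200. So f^λ = 22! / 1053455155200 = 1124000727777607680000 / 1053455155200 = 1066965900.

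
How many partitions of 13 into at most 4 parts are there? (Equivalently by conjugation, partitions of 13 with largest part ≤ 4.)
p(13, parts ≤ 4) = 39

Partitions of 13 with all parts ≤ 4: 4+4+4+1, 4+4+3+2, 4+4+3+1+1, 4+4+2+2+1, 4+4+2+1+1+1, 4+4+1+1+1+1+1, 4+3+3+3, 4+3+3+2+1, 4+3+3+1+1+1, 4+3+2+2+2, 4+3+2+2+1+1, 4+3+2+1+1+1+1, 4+3+1+1+1+1+1+1, 4+2+2+2+2+1, 4+2+2+2+1+1+1, 4+2+2+1+1+1+1+1, 4+2+1+1+1+1+1+1+1, 4+1+1+1+1+1+1+1+1+1, 3+3+3+3+1, 3+3+3+2+2, 3+3+3+2+1+1, 3+3+3+1+1+1+1, 3+3+2+2+2+1, 3+3+2+2+1+1+1, 3+3+2+1+1+1+1+1, 3+3+1+1+1+1+1+1+1, 3+2+2+2+2+2, 3+2+2+2+2+1+1, 3+2+2+2+1+1+1+1, 3+2+2+1+1+1+1+1+1, … (39 total). Count = 39.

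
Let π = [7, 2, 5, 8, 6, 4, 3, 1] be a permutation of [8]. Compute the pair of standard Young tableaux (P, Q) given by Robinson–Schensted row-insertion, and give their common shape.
P = [1, 3, 6] / [2, 8] / [4] / [5] / [7];  Q = [1, 3, 4] / [2, 5] / [6] / [7] / [8];  common shape = (3, 2, 1, 1, 1)

Row-insert the values π_1, π_2, … into P one at a time, bumping the leftmost entry strictly greater than the inserted value down to the next row. The recording tableau Q records, in position (i, j), the step at which that cell was added to P.
  Insert 7 (step 1): P = [7];  Q = [1]
  Insert 2 (step 2): P = [2] / [7];  Q = [1] / [2]
  Insert 5 (step 3): P = [2, 5] / [7];  Q = [1, 3] / [2]
  Insert 8 (step 4): P = [2, 5, 8] / [7];  Q = [1, 3, 4] / [2]
  Insert 6 (step 5): P = [2, 5, 6] / [7, 8];  Q = [1, 3, 4] / [2, 5]
  Insert 4 (step 6): P = [2, 4, 6] / [5, 8] / [7];  Q = [1, 3, 4] / [2, 5] / [6]
  Insert 3 (step 7): P = [2, 3, 6] / [4, 8] / [5] / [7];  Q = [1, 3, 4] / [2, 5] / [6] / [7]
  Insert 1 (step 8): P = [1, 3, 6] / [2, 8] / [4] / [5] / [7];  Q = [1, 3, 4] / [2, 5] / [6] / [7] / [8]
Final shape: (3, 2, 1, 1, 1).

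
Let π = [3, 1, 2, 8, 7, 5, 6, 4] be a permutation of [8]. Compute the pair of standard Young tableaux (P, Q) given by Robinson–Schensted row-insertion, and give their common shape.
P = [1, 2, 4, 6] / [3, 5] / [7] / [8];  Q = [1, 3, 4, 7] / [2, 5] / [6] / [8];  common shape = (4, 2, 1, 1)

Row-insert the values π_1, π_2, … into P one at a time, bumping the leftmost entry strictly greater than the inserted value down to the next row. The recording tableau Q records, in position (i, j), the step at which that cell was added to P.
  Insert 3 (step 1): P = [3];  Q = [1]
  Insert 1 (step 2): P = [1] / [3];  Q = [1] / [2]
  Insert 2 (step 3): P = [1, 2] / [3];  Q = [1, 3] / [2]
  Insert 8 (step 4): P = [1, 2, 8] / [3];  Q = [1, 3, 4] / [2]
  Insert 7 (step 5): P = [1, 2, 7] / [3, 8];  Q = [1, 3, 4] / [2, 5]
  Insert 5 (step 6): P = [1, 2, 5] / [3, 7] / [8];  Q = [1, 3, 4] / [2, 5] / [6]
  Insert 6 (step 7): P = [1, 2, 5, 6] / [3, 7] / [8];  Q = [1, 3, 4, 7] / [2, 5] / [6]
  Insert 4 (step 8): P = [1, 2, 4, 6] / [3, 5] / [7] / [8];  Q = [1, 3, 4, 7] / [2, 5] / [6] / [8]
Final shape: (4, 2, 1, 1).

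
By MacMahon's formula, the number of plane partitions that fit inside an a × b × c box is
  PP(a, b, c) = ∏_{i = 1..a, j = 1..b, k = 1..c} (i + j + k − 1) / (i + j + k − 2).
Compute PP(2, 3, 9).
PP(2, 3, 9) = 15730

Evaluate the triple product over i = 1..2, j = 1..3, k = 1..9. The factors are (2/1) · (3/2) · (4/3) · (5/4) · (6/5) · (7/6) · (8/7) · (9/8) · … (54 factors total). The numerators and denominators telescope so the product is an integer; carrying out the multiplication exactly gives PP(2, 3, 9) = 15730.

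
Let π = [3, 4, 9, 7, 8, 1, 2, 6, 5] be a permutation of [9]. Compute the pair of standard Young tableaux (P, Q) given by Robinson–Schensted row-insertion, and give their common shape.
P = [1, 2, 5, 8] / [3, 4, 6] / [7] / [9];  Q = [1, 2, 3, 5] / [4, 7, 8] / [6] / [9];  common shape = (4, 3, 1, 1)

Row-insert the values π_1, π_2, … into P one at a time, bumping the leftmost entry strictly greater than the inserted value down to the next row. The recording tableau Q records, in position (i, j), the step at which that cell was added to P.
  Insert 3 (step 1): P = [3];  Q = [1]
  Insert 4 (step 2): P = [3, 4];  Q = [1, 2]
  Insert 9 (step 3): P = [3, 4, 9];  Q = [1, 2, 3]
  Insert 7 (step 4): P = [3, 4, 7] / [9];  Q = [1, 2, 3] / [4]
  Insert 8 (step 5): P = [3, 4, 7, 8] / [9];  Q = [1, 2, 3, 5] / [4]
  Insert 1 (step 6): P = [1, 4, 7, 8] / [3] / [9];  Q = [1, 2, 3, 5] / [4] / [6]
  Insert 2 (step 7): P = [1, 2, 7, 8] / [3, 4] / [9];  Q = [1, 2, 3, 5] / [4, 7] / [6]
  Insert 6 (step 8): P = [1, 2, 6, 8] / [3, 4, 7] / [9];  Q = [1, 2, 3, 5] / [4, 7, 8] / [6]
  Insert 5 (step 9): P = [1, 2, 5, 8] / [3, 4, 6] / [7] / [9];  Q = [1, 2, 3, 5] / [4, 7, 8] / [6] / [9]
Final shape: (4, 3, 1, 1).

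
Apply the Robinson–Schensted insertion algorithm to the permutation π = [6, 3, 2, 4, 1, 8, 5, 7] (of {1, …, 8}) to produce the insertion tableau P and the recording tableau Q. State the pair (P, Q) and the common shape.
P = [1, 4, 5, 7] / [2, 8] / [3] / [6];  Q = [1, 4, 6, 8] / [2, 7] / [3] / [5];  common shape = (4, 2, 1, 1)

Row-insert the values π_1, π_2, … into P one at a time, bumping the leftmost entry strictly greater than the inserted value down to the next row. The recording tableau Q records, in position (i, j), the step at which that cell was added to P.
  Insert 6 (step 1): P = [6];  Q = [1]
  Insert 3 (step 2): P = [3] / [6];  Q = [1] / [2]
  Insert 2 (step 3): P = [2] / [3] / [6];  Q = [1] / [2] / [3]
  Insert 4 (step 4): P = [2, 4] / [3] / [6];  Q = [1, 4] / [2] / [3]
  Insert 1 (step 5): P = [1, 4] / [2] / [3] / [6];  Q = [1, 4] / [2] / [3] / [5]
  Insert 8 (step 6): P = [1, 4, 8] / [2] / [3] / [6];  Q = [1, 4, 6] / [2] / [3] / [5]
  Insert 5 (step 7): P = [1, 4, 5] / [2, 8] / [3] / [6];  Q = [1, 4, 6] / [2, 7] / [3] / [5]
  Insert 7 (step 8): P = [1, 4, 5, 7] / [2, 8] / [3] / [6];  Q = [1, 4, 6, 8] / [2, 7] / [3] / [5]
Final shape: (4, 2, 1, 1).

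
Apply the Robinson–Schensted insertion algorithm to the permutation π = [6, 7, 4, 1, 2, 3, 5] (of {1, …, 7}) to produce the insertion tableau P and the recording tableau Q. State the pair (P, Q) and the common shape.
P = [1, 2, 3, 5] / [4, 7] / [6];  Q = [1, 2, 6, 7] / [3, 5] / [4];  common shape = (4, 2, 1)

Row-insert the values π_1, π_2, … into P one at a time, bumping the leftmost entry strictly greater than the inserted value down to the next row. The recording tableau Q records, in position (i, j), the step at which that cell was added to P.
  Insert 6 (step 1): P = [6];  Q = [1]
  Insert 7 (step 2): P = [6, 7];  Q = [1, 2]
  Insert 4 (step 3): P = [4, 7] / [6];  Q = [1, 2] / [3]
  Insert 1 (step 4): P = [1, 7] / [4] / [6];  Q = [1, 2] / [3] / [4]
  Insert 2 (step 5): P = [1, 2] / [4, 7] / [6];  Q = [1, 2] / [3, 5] / [4]
  Insert 3 (step 6): P = [1, 2, 3] / [4, 7] / [6];  Q = [1, 2, 6] / [3, 5] / [4]
  Insert 5 (step 7): P = [1, 2, 3, 5] / [4, 7] / [6];  Q = [1, 2, 6, 7] / [3, 5] / [4]
Final shape: (4, 2, 1).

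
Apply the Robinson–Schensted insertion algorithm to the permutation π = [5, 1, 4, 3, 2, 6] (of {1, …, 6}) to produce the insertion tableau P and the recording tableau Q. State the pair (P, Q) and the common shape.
P = [1, 2, 6] / [3] / [4] / [5];  Q = [1, 3, 6] / [2] / [4] / [5];  common shape = (3, 1, 1, 1)

Row-insert the values π_1, π_2, … into P one at a time, bumping the leftmost entry strictly greater than the inserted value down to the next row. The recording tableau Q records, in position (i, j), the step at which that cell was added to P.
  Insert 5 (step 1): P = [5];  Q = [1]
  Insert 1 (step 2): P = [1] / [5];  Q = [1] / [2]
  Insert 4 (step 3): P = [1, 4] / [5];  Q = [1, 3] / [2]
  Insert 3 (step 4): P = [1, 3] / [4] / [5];  Q = [1, 3] / [2] / [4]
  Insert 2 (step 5): P = [1, 2] / [3] / [4] / [5];  Q = [1, 3] / [2] / [4] / [5]
  Insert 6 (step 6): P = [1, 2, 6] / [3] / [4] / [5];  Q = [1, 3, 6] / [2] / [4] / [5]
Final shape: (3, 1, 1, 1).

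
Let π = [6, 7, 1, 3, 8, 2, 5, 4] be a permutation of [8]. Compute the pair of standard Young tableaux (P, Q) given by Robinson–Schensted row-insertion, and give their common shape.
P = [1, 2, 4] / [3, 5, 8] / [6, 7];  Q = [1, 2, 5] / [3, 4, 7] / [6, 8];  common shape = (3, 3, 2)

Row-insert the values π_1, π_2, … into P one at a time, bumping the leftmost entry strictly greater than the inserted value down to the next row. The recording tableau Q records, in position (i, j), the step at which that cell was added to P.
  Insert 6 (step 1): P = [6];  Q = [1]
  Insert 7 (step 2): P = [6, 7];  Q = [1, 2]
  Insert 1 (step 3): P = [1, 7] / [6];  Q = [1, 2] / [3]
  Insert 3 (step 4): P = [1, 3] / [6, 7];  Q = [1, 2] / [3, 4]
  Insert 8 (step 5): P = [1, 3, 8] / [6, 7];  Q = [1, 2, 5] / [3, 4]
  Insert 2 (step 6): P = [1, 2, 8] / [3, 7] / [6];  Q = [1, 2, 5] / [3, 4] / [6]
  Insert 5 (step 7): P = [1, 2, 5] / [3, 7, 8] / [6];  Q = [1, 2, 5] / [3, 4, 7] / [6]
  Insert 4 (step 8): P = [1, 2, 4] / [3, 5, 8] / [6, 7];  Q = [1, 2, 5] / [3, 4, 7] / [6, 8]
Final shape: (3, 3, 2).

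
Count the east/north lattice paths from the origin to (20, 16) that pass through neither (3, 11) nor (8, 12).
Number of paths = 7072996014

Inclusion–exclusion. Total paths: C(36, 20) = 7307872110. Through P₁: C(14, 3)·C(22, 17) = 9585576. Through P₂: C(20, 8)·C(16, 12) = 229265400. Since P₁ is strictly southwest of P₂, a monotone path through both must visit P₁ then P₂; paths through both = C(14, 3)·C(6, 5)·C(16, 12) = 3974880. Avoid both = 7307872110 − 9585576 − 229265400 + 3974880 = 7072996014.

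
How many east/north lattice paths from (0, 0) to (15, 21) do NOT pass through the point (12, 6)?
Number of paths = 5552754336

Total paths from (0, 0) to (15, 21): C(36, 15) = 5567902560. Paths through (12, 6): (paths (0, 0) → (12, 6)) × (paths (12, 6) → (15, 21)) = C(18, 12) · C(18, 3) = 18564 · 816 = 15148224. Avoidance count = 5567902560 − 15148224 = 5552754336.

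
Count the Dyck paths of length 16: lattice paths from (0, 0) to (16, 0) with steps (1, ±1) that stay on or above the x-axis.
C_8 = 1430

These Dyck paths are counted by the Catalan number C_n = (1/(n + 1)) · C(2n, n). For n = 8: C_8 = (1/9) · C(16, 8) = 12870/9 = 1430.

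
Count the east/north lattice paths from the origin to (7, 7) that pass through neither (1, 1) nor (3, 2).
Number of paths = 1080

Inclusion–exclusion. Total paths: C(14, 7) = 3432. Through P₁: C(2, 1)·C(12, 6) = 1848. Through P₂: C(5, 3)·C(9, 4) = 1260. Since P₁ is strictly southwest of P₂, a monotone path through both must visit P₁ then P₂; paths through both = C(2, 1)·C(3, 2)·C(9, 4) = 756. Avoid both = 3432 − 1848 − 1260 + 756 = 1080.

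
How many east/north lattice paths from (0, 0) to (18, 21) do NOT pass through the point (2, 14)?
Number of paths = 62329725150

Total paths from (0, 0) to (18, 21): C(39, 18) = 62359143990. Paths through (2, 14): (paths (0, 0) → (2, 14)) × (paths (2, 14) → (18, 21)) = C(16, 2) · C(23, 16) = 120 · 245157 = 29418840. Avoidance count = 62359143990 − 29418840 = 62329725150.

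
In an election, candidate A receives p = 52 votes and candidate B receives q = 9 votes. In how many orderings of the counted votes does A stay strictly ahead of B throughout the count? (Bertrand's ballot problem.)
Strict-lead orderings = 12224521815

Total orderings of the 61 votes with 52 for A: C(61, 52) = 17341763505. By the Bertrand ballot formula (Cycle Lemma / reflection principle), the number of orderings in which A is strictly ahead of B throughout is (p − q)/(p + q) · C(p + q, p) = (52 − 9)/(52 + 9) · 17341763505 = 12224521815.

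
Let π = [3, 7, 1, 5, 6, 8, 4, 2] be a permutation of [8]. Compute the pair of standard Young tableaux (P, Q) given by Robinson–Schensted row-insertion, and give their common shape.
P = [1, 2, 6, 8] / [3, 4] / [5] / [7];  Q = [1, 2, 5, 6] / [3, 4] / [7] / [8];  common shape = (4, 2, 1, 1)

Row-insert the values π_1, π_2, … into P one at a time, bumping the leftmost entry strictly greater than the inserted value down to the next row. The recording tableau Q records, in position (i, j), the step at which that cell was added to P.
  Insert 3 (step 1): P = [3];  Q = [1]
  Insert 7 (step 2): P = [3, 7];  Q = [1, 2]
  Insert 1 (step 3): P = [1, 7] / [3];  Q = [1, 2] / [3]
  Insert 5 (step 4): P = [1, 5] / [3, 7];  Q = [1, 2] / [3, 4]
  Insert 6 (step 5): P = [1, 5, 6] / [3, 7];  Q = [1, 2, 5] / [3, 4]
  Insert 8 (step 6): P = [1, 5, 6, 8] / [3, 7];  Q = [1, 2, 5, 6] / [3, 4]
  Insert 4 (step 7): P = [1, 4, 6, 8] / [3, 5] / [7];  Q = [1, 2, 5, 6] / [3, 4] / [7]
  Insert 2 (step 8): P = [1, 2, 6, 8] / [3, 4] / [5] / [7];  Q = [1, 2, 5, 6] / [3, 4] / [7] / [8]
Final shape: (4, 2, 1, 1).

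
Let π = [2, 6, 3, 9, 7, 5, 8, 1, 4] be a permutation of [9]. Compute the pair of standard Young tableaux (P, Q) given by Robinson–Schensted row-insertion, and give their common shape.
P = [1, 3, 4, 8] / [2, 5] / [6, 7] / [9];  Q = [1, 2, 4, 7] / [3, 5] / [6, 9] / [8];  common shape = (4, 2, 2, 1)

Row-insert the values π_1, π_2, … into P one at a time, bumping the leftmost entry strictly greater than the inserted value down to the next row. The recording tableau Q records, in position (i, j), the step at which that cell was added to P.
  Insert 2 (step 1): P = [2];  Q = [1]
  Insert 6 (step 2): P = [2, 6];  Q = [1, 2]
  Insert 3 (step 3): P = [2, 3] / [6];  Q = [1, 2] / [3]
  Insert 9 (step 4): P = [2, 3, 9] / [6];  Q = [1, 2, 4] / [3]
  Insert 7 (step 5): P = [2, 3, 7] / [6, 9];  Q = [1, 2, 4] / [3, 5]
  Insert 5 (step 6): P = [2, 3, 5] / [6, 7] / [9];  Q = [1, 2, 4] / [3, 5] / [6]
  Insert 8 (step 7): P = [2, 3, 5, 8] / [6, 7] / [9];  Q = [1, 2, 4, 7] / [3, 5] / [6]
  Insert 1 (step 8): P = [1, 3, 5, 8] / [2, 7] / [6] / [9];  Q = [1, 2, 4, 7] / [3, 5] / [6] / [8]
  Insert 4 (step 9): P = [1, 3, 4, 8] / [2, 5] / [6, 7] / [9];  Q = [1, 2, 4, 7] / [3, 5] / [6, 9] / [8]
Final shape: (4, 2, 2, 1).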